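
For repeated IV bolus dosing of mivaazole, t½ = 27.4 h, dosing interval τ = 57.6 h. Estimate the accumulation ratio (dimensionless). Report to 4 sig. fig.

1.304

k = ln2 / t½ = 0.693147 / 27.4 = 0.02530 h⁻¹
e^(−kτ) = e^(−0.02530 × 57.6) = 0.2329
Accumulation ratio R = 1 / (1 − e^(−kτ)) = 1 / (1 − 0.2329) = 1.304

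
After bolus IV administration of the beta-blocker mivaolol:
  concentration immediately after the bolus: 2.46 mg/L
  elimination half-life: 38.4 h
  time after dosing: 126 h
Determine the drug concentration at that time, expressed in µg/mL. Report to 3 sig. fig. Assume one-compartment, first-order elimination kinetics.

k = ln2 / t½ = 0.693147 / 38.4 = 0.01805 h⁻¹
C = C₀ · e^(−k·t) = 2.460 × e^(−0.01805 × 126)
  = 2.460 × 0.1029 = 0.2531 mg/L
(0.2531 mg/L = 0.2531 µg/mL)

0.253 µg/mL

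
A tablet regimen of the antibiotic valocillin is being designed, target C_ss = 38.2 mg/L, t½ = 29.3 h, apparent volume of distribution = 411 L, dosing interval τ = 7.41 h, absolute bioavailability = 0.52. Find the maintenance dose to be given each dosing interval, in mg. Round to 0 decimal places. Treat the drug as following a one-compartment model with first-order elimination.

5293 mg

k = ln2 / t½ = 0.693147 / 29.3 = 0.02366 h⁻¹
CL = k × Vd = 0.02366 × 411 = 9.724 L/h
At steady state, F × (Dose/τ) = Css × CL.
Dose = Css × CL × τ / F = 38.2 × 9.724 × 7.41 / 0.52 = 5293 mg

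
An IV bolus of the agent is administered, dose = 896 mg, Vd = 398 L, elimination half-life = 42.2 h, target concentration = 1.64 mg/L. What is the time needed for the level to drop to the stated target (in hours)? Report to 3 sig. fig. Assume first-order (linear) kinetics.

C₀ = Dose / Vd = 896.0 / 398 = 2.251 mg/L
k = ln2 / t½ = 0.693147 / 42.2 = 0.01643 h⁻¹
t = ln(C₀ / C) / k = ln(2.251 / 1.64) / 0.01643
  = ln(1.373) / 0.01643 = 0.3170 / 0.01643 = 19.29 h

19.3 h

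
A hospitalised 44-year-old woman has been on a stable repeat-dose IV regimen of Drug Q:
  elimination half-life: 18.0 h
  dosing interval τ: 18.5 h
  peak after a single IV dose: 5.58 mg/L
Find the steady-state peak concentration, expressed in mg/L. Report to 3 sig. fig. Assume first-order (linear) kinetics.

k = ln2 / t½ = 0.693147 / 18.0 = 0.03851 h⁻¹
e^(−kτ) = e^(−0.03851 × 18.5) = 0.4904
Accumulation ratio R = 1 / (1 − e^(−kτ)) = 1 / (1 − 0.4904) = 1.962
Steady-state peak = C₀ × R = 5.58 × 1.962 = 10.95 mg/L

11.0 mg/L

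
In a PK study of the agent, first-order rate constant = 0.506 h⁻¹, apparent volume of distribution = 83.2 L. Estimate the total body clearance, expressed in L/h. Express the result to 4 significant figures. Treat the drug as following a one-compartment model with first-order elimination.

42.10 L/h

CL = k × Vd = 0.506 × 83.2 = 42.10 L/h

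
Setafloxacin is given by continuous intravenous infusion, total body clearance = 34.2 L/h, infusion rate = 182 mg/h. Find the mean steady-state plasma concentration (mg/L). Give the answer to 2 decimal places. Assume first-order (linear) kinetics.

5.32 mg/L

At steady state Css = R₀ / CL = 182 / 34.20 = 5.322 mg/L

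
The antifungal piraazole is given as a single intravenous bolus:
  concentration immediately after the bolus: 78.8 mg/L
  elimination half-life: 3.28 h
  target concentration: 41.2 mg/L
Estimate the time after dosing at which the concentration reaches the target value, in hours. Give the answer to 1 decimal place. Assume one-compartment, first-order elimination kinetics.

3.1 h

k = ln2 / t½ = 0.693147 / 3.28 = 0.2113 h⁻¹
t = ln(C₀ / C) / k = ln(78.80 / 41.2) / 0.2113
  = ln(1.913) / 0.2113 = 0.6487 / 0.2113 = 3.070 h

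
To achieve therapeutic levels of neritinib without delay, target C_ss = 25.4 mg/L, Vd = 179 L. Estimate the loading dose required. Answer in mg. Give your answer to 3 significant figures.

LD = Css × Vd = 25.4 × 179 = 4547 mg

4550 mg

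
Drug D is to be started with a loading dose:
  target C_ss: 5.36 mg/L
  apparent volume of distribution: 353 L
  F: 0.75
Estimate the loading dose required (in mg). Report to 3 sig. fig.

2520 mg

LD = Css × Vd / F = 5.36 × 353 / 0.75 = 2523 mg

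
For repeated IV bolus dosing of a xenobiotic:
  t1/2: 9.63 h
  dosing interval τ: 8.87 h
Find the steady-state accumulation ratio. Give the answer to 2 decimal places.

k = ln2 / t½ = 0.693147 / 9.63 = 0.07198 h⁻¹
e^(−kτ) = e^(−0.07198 × 8.87) = 0.5281
Accumulation ratio R = 1 / (1 − e^(−kτ)) = 1 / (1 − 0.5281) = 2.119

2.12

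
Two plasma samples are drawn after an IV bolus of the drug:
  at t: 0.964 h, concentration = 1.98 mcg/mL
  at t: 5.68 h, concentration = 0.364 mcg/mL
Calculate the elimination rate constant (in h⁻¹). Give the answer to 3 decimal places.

k = ln(C₁/C₂) / (t₂ − t₁) = ln(1.98/0.364) / (5.68 − 0.964)
  = 1.694 / 4.716 = 0.3592 h⁻¹

0.359 h⁻¹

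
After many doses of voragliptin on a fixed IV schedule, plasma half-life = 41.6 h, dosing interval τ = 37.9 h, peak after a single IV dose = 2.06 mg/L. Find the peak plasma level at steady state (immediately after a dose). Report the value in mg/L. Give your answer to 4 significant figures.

4.400 mg/L

k = ln2 / t½ = 0.693147 / 41.6 = 0.01666 h⁻¹
e^(−kτ) = e^(−0.01666 × 37.9) = 0.5318
Accumulation ratio R = 1 / (1 − e^(−kτ)) = 1 / (1 − 0.5318) = 2.136
Steady-state peak = C₀ × R = 2.06 × 2.136 = 4.400 mg/L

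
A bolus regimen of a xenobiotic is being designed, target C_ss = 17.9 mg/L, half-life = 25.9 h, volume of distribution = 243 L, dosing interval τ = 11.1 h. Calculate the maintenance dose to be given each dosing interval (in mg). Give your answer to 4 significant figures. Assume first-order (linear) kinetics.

k = ln2 / t½ = 0.693147 / 25.9 = 0.02676 h⁻¹
CL = k × Vd = 0.02676 × 243 = 6.503 L/h
At steady state, Dose/τ = Css × CL.
Dose = Css × CL × τ = 17.9 × 6.503 × 11.1 = 1292 mg

1292 mg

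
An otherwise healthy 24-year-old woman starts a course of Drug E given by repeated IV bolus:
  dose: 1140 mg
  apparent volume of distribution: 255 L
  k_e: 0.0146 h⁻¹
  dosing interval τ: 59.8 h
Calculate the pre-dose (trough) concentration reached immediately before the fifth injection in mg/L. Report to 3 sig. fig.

C₀ per dose = Dose / Vd = 1140 / 255 = 4.471 mg/L
Fraction remaining after one interval: r = e^(−kτ) = e^(−0.01460 × 59.8) = 0.4177
Before dose 5, 4 doses have been given (aged 1τ, 2τ, 3τ, 4τ).
C_trough = C₀ × (r + r² + … + r^4) = C₀ × r(1−r^4)/(1−r)
        = 4.471 × 0.4177 × (1 − 0.03044) / (1 − 0.4177) = 3.110 mg/L

3.11 mg/L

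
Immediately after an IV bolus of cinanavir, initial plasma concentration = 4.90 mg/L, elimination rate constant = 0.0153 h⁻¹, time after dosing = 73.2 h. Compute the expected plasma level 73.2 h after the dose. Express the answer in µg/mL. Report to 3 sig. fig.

1.60 µg/mL

C = C₀ · e^(−k·t) = 4.900 × e^(−0.01530 × 73.2)
  = 4.900 × 0.3263 = 1.599 mg/L
(1.599 mg/L = 1.599 µg/mL)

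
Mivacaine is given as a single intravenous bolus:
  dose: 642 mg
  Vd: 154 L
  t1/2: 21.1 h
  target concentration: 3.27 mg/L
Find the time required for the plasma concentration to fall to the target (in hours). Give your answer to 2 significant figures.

7.4 h

C₀ = Dose / Vd = 642.0 / 154 = 4.169 mg/L
k = ln2 / t½ = 0.693147 / 21.1 = 0.03285 h⁻¹
t = ln(C₀ / C) / k = ln(4.169 / 3.27) / 0.03285
  = ln(1.275) / 0.03285 = 0.2429 / 0.03285 = 7.394 h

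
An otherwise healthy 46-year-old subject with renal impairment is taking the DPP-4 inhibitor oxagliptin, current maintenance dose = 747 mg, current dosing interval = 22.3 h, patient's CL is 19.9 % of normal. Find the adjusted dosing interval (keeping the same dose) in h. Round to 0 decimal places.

To keep the same average steady-state level, dosing rate must scale with clearance.
CL ratio = 19.9 / 100 = 0.1990
New interval (same dose) = 22.3 / 0.1990 = 112.1 h

112 h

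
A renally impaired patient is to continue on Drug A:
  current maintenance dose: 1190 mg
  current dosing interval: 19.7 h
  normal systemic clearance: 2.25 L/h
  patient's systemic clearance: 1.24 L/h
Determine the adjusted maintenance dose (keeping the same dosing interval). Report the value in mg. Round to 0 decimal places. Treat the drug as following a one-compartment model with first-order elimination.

To keep the same average steady-state level, dosing rate must scale with clearance.
CL ratio = 1.24 / 2.25 = 0.5511
New dose (same interval) = 1190 × 0.5511 = 655.8 mg

656 mg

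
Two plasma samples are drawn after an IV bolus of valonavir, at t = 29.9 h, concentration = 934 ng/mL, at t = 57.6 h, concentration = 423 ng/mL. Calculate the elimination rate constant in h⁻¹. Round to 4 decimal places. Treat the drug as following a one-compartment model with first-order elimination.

k = ln(C₁/C₂) / (t₂ − t₁) = ln(934/423) / (57.6 − 29.9)
  = 0.7921 / 27.70 = 0.02860 h⁻¹

0.0286 h⁻¹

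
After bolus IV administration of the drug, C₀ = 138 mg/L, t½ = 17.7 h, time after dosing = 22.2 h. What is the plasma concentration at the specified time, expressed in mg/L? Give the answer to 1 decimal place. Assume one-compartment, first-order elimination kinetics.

57.9 mg/L

k = ln2 / t½ = 0.693147 / 17.7 = 0.03916 h⁻¹
C = C₀ · e^(−k·t) = 138.0 × e^(−0.03916 × 22.2)
  = 138.0 × 0.4192 = 57.85 mg/L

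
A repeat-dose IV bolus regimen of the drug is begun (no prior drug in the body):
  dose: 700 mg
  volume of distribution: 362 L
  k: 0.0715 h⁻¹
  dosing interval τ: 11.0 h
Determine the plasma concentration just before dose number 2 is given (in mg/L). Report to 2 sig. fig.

C₀ per dose = Dose / Vd = 700 / 362 = 1.934 mg/L
Fraction remaining after one interval: r = e^(−kτ) = e^(−0.07150 × 11.0) = 0.4554
Before dose 2, 1 dose has been given (aged 1τ).
C_trough = C₀ × r = 1.934 × 0.4554 = 0.8807 mg/L

0.88 mg/L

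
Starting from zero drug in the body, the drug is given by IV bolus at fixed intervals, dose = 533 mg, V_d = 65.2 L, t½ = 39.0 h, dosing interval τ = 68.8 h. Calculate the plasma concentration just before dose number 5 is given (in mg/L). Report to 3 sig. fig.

3.39 mg/L

C₀ per dose = Dose / Vd = 533 / 65.2 = 8.175 mg/L
k = ln2 / t½ = 0.693147 / 39.0 = 0.01777 h⁻¹
Fraction remaining after one interval: r = e^(−kτ) = e^(−0.01777 × 68.8) = 0.2945
Before dose 5, 4 doses have been given (aged 1τ, 2τ, 3τ, 4τ).
C_trough = C₀ × (r + r² + … + r^4) = C₀ × r(1−r^4)/(1−r)
        = 8.175 × 0.2945 × (1 − 0.007522) / (1 − 0.2945) = 3.387 mg/L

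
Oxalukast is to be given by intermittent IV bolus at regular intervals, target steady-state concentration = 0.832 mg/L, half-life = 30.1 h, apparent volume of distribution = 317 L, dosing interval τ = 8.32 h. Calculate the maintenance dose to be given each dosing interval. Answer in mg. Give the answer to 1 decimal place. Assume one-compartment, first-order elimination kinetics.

50.5 mg

k = ln2 / t½ = 0.693147 / 30.1 = 0.02303 h⁻¹
CL = k × Vd = 0.02303 × 317 = 7.301 L/h
At steady state, Dose/τ = Css × CL.
Dose = Css × CL × τ = 0.832 × 7.301 × 8.32 = 50.54 mg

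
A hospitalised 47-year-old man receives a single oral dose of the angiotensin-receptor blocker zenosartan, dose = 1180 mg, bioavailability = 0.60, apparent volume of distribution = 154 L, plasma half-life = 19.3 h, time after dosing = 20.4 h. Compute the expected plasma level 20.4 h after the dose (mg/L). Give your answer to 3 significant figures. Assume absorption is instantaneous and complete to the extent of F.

2.21 mg/L

Amount reaching circulation = F × Dose = 0.60 × 1180 = 708.0 mg
C₀ = F·Dose / Vd = 708.0 / 154 = 4.597 mg/L
k = ln2 / t½ = 0.693147 / 19.3 = 0.03591 h⁻¹
C = C₀ · e^(−k·t) = 4.597 × e^(−0.03591 × 20.4)
  = 4.597 × 0.4807 = 2.210 mg/L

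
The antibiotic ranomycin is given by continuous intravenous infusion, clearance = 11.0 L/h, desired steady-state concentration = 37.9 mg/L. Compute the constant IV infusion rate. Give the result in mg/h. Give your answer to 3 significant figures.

At steady state, infusion rate R₀ = Css × CL = 37.9 × 11.00 = 416.9 mg/h

417 mg/h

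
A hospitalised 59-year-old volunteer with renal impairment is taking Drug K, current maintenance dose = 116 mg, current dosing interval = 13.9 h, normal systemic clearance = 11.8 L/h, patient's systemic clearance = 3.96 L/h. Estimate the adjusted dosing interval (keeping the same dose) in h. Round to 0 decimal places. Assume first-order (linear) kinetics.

41 h

To keep the same average steady-state level, dosing rate must scale with clearance.
CL ratio = 3.96 / 11.8 = 0.3356
New interval (same dose) = 13.9 / 0.3356 = 41.42 h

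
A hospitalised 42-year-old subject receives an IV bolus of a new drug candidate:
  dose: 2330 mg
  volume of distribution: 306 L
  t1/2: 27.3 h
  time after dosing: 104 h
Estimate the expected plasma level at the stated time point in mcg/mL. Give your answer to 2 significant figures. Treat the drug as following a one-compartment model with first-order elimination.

0.54 mcg/mL

C₀ = Dose / Vd = 2330 / 306 = 7.614 mg/L
k = ln2 / t½ = 0.693147 / 27.3 = 0.02539 h⁻¹
C = C₀ · e^(−k·t) = 7.614 × e^(−0.02539 × 104)
  = 7.614 × 0.07132 = 0.5430 mg/L
(0.5430 mg/L = 0.5430 mcg/mL)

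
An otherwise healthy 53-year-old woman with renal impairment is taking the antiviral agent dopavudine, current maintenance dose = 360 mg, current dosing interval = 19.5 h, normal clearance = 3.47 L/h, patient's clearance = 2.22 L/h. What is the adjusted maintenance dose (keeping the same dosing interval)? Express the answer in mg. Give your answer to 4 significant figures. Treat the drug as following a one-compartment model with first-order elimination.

To keep the same average steady-state level, dosing rate must scale with clearance.
CL ratio = 2.22 / 3.47 = 0.6398
New dose (same interval) = 360 × 0.6398 = 230.3 mg

230.3 mg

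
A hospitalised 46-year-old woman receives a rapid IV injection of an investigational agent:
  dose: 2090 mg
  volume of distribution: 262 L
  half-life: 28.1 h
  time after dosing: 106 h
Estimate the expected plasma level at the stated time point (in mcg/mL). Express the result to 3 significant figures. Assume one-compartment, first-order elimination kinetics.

C₀ = Dose / Vd = 2090 / 262 = 7.977 mg/L
k = ln2 / t½ = 0.693147 / 28.1 = 0.02467 h⁻¹
C = C₀ · e^(−k·t) = 7.977 × e^(−0.02467 × 106)
  = 7.977 × 0.07317 = 0.5837 mg/L
(0.5837 mg/L = 0.5837 mcg/mL)

0.584 mcg/mL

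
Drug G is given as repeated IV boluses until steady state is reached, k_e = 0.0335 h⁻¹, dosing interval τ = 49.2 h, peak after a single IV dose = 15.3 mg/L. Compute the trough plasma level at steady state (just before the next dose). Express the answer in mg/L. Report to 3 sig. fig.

e^(−kτ) = e^(−0.03350 × 49.2) = 0.1924
Accumulation ratio R = 1 / (1 − e^(−kτ)) = 1 / (1 − 0.1924) = 1.238
Steady-state trough = C₀ × R × e^(−kτ) = 15.3 × 1.238 × 0.1924 = 3.644 mg/L

3.64 mg/L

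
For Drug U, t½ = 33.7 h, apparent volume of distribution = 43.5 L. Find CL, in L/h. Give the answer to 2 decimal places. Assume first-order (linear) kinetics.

k = ln2 / t½ = 0.693147 / 33.7 = 0.02057 h⁻¹
CL = k × Vd = 0.02057 × 43.5 = 0.8948 L/h

0.89 L/h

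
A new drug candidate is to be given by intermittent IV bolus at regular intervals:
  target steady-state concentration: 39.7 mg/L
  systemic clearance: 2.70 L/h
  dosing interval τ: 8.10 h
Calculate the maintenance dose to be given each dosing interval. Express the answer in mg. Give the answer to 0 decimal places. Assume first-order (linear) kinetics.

At steady state, Dose/τ = Css × CL.
Dose = Css × CL × τ = 39.7 × 2.700 × 8.10 = 868.2 mg

868 mg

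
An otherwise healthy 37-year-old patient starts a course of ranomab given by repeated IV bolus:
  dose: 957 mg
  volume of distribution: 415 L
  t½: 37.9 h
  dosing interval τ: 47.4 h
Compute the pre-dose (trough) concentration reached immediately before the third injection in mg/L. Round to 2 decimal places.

1.38 mg/L

C₀ per dose = Dose / Vd = 957 / 415 = 2.306 mg/L
k = ln2 / t½ = 0.693147 / 37.9 = 0.01829 h⁻¹
Fraction remaining after one interval: r = e^(−kτ) = e^(−0.01829 × 47.4) = 0.4202
Before dose 3, 2 doses have been given (aged 1τ, 2τ).
C_trough = C₀ × (r + r²) = 2.306 × (0.4202 + 0.1766) = 1.376 mg/L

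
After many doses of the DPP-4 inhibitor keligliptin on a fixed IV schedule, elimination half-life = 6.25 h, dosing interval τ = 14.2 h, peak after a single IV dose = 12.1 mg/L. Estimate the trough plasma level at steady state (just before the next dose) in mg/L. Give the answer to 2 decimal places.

k = ln2 / t½ = 0.693147 / 6.25 = 0.1109 h⁻¹
e^(−kτ) = e^(−0.1109 × 14.2) = 0.2071
Accumulation ratio R = 1 / (1 − e^(−kτ)) = 1 / (1 − 0.2071) = 1.261
Steady-state trough = C₀ × R × e^(−kτ) = 12.1 × 1.261 × 0.2071 = 3.160 mg/L

3.16 mg/L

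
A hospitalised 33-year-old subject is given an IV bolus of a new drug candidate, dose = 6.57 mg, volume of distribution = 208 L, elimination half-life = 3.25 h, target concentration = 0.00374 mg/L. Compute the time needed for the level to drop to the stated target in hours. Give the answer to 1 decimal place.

10.0 h

C₀ = Dose / Vd = 6.570 / 208 = 0.03159 mg/L
k = ln2 / t½ = 0.693147 / 3.25 = 0.2133 h⁻¹
t = ln(C₀ / C) / k = ln(0.03159 / 0.00374) / 0.2133
  = ln(8.447) / 0.2133 = 2.134 / 0.2133 = 10.00 h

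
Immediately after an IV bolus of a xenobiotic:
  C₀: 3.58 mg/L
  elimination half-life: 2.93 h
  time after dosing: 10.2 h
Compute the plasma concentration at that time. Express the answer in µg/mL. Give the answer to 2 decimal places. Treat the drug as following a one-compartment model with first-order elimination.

k = ln2 / t½ = 0.693147 / 2.93 = 0.2366 h⁻¹
C = C₀ · e^(−k·t) = 3.580 × e^(−0.2366 × 10.2)
  = 3.580 × 0.08952 = 0.3205 mg/L
(0.3205 mg/L = 0.3205 µg/mL)

0.32 µg/mL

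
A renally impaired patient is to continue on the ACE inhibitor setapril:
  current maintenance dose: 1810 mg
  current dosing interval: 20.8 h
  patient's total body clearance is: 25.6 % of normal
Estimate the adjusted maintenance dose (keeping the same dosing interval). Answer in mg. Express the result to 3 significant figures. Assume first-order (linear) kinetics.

463 mg

To keep the same average steady-state level, dosing rate must scale with clearance.
CL ratio = 25.6 / 100 = 0.2560
New dose (same interval) = 1810 × 0.2560 = 463.4 mg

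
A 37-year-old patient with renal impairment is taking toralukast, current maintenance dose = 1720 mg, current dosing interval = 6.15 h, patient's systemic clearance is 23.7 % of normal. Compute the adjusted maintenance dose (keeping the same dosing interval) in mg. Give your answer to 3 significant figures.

To keep the same average steady-state level, dosing rate must scale with clearance.
CL ratio = 23.7 / 100 = 0.2370
New dose (same interval) = 1720 × 0.2370 = 407.6 mg

408 mg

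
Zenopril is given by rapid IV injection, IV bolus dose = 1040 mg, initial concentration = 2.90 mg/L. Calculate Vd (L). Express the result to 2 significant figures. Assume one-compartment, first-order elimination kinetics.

360 L

Vd = Dose / C₀ = 1040 / 2.90 = 358.6 L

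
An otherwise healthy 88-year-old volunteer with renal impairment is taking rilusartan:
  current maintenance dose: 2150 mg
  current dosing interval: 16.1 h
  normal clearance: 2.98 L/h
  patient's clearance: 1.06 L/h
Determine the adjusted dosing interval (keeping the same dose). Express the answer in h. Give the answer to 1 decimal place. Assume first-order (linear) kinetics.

45.3 h

To keep the same average steady-state level, dosing rate must scale with clearance.
CL ratio = 1.06 / 2.98 = 0.3557
New interval (same dose) = 16.1 / 0.3557 = 45.26 h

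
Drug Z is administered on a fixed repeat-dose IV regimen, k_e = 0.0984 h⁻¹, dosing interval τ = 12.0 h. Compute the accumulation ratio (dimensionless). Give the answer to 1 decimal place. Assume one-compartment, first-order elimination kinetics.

1.4

e^(−kτ) = e^(−0.09840 × 12.0) = 0.3070
Accumulation ratio R = 1 / (1 − e^(−kτ)) = 1 / (1 − 0.3070) = 1.443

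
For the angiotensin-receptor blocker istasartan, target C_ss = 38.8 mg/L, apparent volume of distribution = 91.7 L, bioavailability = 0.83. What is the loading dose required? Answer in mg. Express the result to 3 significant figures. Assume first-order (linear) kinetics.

LD = Css × Vd / F = 38.8 × 91.7 / 0.83 = 4287 mg

4290 mg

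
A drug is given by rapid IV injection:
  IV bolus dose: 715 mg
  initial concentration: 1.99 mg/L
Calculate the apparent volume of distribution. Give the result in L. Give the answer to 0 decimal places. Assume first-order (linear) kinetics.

Vd = Dose / C₀ = 715.0 / 1.99 = 359.3 L

359 L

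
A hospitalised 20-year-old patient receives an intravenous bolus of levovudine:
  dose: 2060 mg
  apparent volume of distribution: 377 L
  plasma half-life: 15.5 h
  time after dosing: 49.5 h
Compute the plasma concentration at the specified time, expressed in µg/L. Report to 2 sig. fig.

600 µg/L

C₀ = Dose / Vd = 2060 / 377 = 5.464 mg/L
k = ln2 / t½ = 0.693147 / 15.5 = 0.04472 h⁻¹
C = C₀ · e^(−k·t) = 5.464 × e^(−0.04472 × 49.5)
  = 5.464 × 0.1093 = 0.5972 mg/L
Convert: 0.5972 mg/L × 1000 = 597.2 µg/L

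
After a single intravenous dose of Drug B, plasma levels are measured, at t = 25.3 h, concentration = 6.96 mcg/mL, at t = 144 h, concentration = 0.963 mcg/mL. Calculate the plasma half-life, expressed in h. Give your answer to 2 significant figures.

42 h

k = ln(C₁/C₂) / (t₂ − t₁) = ln(6.96/0.963) / (144 − 25.3)
  = 1.978 / 118.7 = 0.01666 h⁻¹
t½ = ln2 / k = 0.693147 / 0.01666 = 41.61 h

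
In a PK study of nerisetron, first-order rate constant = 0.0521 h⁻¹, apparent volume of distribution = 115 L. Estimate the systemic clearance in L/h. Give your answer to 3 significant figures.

5.99 L/h

CL = k × Vd = 0.0521 × 115 = 5.992 L/h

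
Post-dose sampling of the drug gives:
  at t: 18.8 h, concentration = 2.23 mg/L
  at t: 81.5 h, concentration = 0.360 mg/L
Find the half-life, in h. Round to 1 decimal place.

k = ln(C₁/C₂) / (t₂ − t₁) = ln(2.23/0.360) / (81.5 − 18.8)
  = 1.824 / 62.70 = 0.02909 h⁻¹
t½ = ln2 / k = 0.693147 / 0.02909 = 23.83 h

23.8 h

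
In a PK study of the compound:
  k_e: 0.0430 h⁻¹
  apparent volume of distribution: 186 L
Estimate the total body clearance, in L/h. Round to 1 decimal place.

CL = k × Vd = 0.0430 × 186 = 7.998 L/h

8.0 L/h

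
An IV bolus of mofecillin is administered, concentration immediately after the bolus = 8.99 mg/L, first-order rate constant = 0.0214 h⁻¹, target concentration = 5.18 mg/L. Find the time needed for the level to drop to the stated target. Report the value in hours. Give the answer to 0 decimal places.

26 h

t = ln(C₀ / C) / k = ln(8.990 / 5.18) / 0.02140
  = ln(1.736) / 0.02140 = 0.5516 / 0.02140 = 25.78 h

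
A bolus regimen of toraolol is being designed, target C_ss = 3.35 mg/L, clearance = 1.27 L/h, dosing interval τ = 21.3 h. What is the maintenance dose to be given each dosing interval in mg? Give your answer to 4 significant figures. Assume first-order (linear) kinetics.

90.62 mg

At steady state, Dose/τ = Css × CL.
Dose = Css × CL × τ = 3.35 × 1.270 × 21.3 = 90.62 mg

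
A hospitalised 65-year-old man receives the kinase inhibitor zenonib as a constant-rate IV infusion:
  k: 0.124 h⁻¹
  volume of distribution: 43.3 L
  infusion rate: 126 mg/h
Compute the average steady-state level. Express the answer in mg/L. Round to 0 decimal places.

23 mg/L

CL = k × Vd = 0.1240 × 43.3 = 5.369 L/h
At steady state Css = R₀ / CL = 126 / 5.369 = 23.47 mg/L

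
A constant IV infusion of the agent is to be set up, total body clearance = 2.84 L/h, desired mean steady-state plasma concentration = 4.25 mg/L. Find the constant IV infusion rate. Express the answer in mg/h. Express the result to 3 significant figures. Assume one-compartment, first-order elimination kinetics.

At steady state, infusion rate R₀ = Css × CL = 4.25 × 2.840 = 12.07 mg/h

12.1 mg/h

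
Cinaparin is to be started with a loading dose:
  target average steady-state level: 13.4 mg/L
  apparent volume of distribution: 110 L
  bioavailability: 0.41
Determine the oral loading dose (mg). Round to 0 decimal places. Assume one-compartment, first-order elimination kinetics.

LD = Css × Vd / F = 13.4 × 110 / 0.41 = 3595 mg

3595 mg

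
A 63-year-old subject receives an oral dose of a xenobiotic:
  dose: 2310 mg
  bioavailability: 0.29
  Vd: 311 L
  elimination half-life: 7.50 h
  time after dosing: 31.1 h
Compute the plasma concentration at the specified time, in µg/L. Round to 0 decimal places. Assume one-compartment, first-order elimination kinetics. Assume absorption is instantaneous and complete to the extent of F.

Amount reaching circulation = F × Dose = 0.29 × 2310 = 669.9 mg
C₀ = F·Dose / Vd = 669.9 / 311 = 2.154 mg/L
k = ln2 / t½ = 0.693147 / 7.50 = 0.09242 h⁻¹
C = C₀ · e^(−k·t) = 2.154 × e^(−0.09242 × 31.1)
  = 2.154 × 0.05646 = 0.1216 mg/L
Convert: 0.1216 mg/L × 1000 = 121.6 µg/L

122 µg/L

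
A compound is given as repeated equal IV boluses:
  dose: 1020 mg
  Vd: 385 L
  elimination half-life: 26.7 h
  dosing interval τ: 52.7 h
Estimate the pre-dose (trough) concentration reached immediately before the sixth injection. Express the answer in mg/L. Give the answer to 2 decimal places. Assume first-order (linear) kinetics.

0.90 mg/L

C₀ per dose = Dose / Vd = 1020 / 385 = 2.649 mg/L
k = ln2 / t½ = 0.693147 / 26.7 = 0.02596 h⁻¹
Fraction remaining after one interval: r = e^(−kτ) = e^(−0.02596 × 52.7) = 0.2546
Before dose 6, 5 doses have been given (aged 1τ, 2τ, 3τ, 4τ, 5τ).
C_trough = C₀ × (r + r² + … + r^5) = C₀ × r(1−r^5)/(1−r)
        = 2.649 × 0.2546 × (1 − 0.001070) / (1 − 0.2546) = 0.9038 mg/L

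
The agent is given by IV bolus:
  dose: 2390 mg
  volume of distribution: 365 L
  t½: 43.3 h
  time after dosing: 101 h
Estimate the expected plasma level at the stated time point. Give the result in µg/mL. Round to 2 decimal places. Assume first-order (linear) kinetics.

C₀ = Dose / Vd = 2390 / 365 = 6.548 mg/L
k = ln2 / t½ = 0.693147 / 43.3 = 0.01601 h⁻¹
C = C₀ · e^(−k·t) = 6.548 × e^(−0.01601 × 101)
  = 6.548 × 0.1985 = 1.300 mg/L
(1.300 mg/L = 1.300 µg/mL)

1.30 µg/mL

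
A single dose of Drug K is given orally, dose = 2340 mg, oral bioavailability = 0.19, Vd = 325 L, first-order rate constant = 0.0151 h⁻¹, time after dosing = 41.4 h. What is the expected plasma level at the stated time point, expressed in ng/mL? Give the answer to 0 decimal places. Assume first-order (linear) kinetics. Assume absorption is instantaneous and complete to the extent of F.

732 ng/mL

Amount reaching circulation = F × Dose = 0.19 × 2340 = 444.6 mg
C₀ = F·Dose / Vd = 444.6 / 325 = 1.368 mg/L
C = C₀ · e^(−k·t) = 1.368 × e^(−0.01510 × 41.4)
  = 1.368 × 0.5352 = 0.7322 mg/L
Convert: 0.7322 mg/L × 1000 = 732.2 ng/mL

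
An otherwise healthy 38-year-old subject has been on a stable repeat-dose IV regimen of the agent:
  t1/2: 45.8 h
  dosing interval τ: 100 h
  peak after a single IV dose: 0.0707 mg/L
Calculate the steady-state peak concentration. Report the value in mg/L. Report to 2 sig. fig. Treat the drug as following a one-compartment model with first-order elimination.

k = ln2 / t½ = 0.693147 / 45.8 = 0.01513 h⁻¹
e^(−kτ) = e^(−0.01513 × 100) = 0.2202
Accumulation ratio R = 1 / (1 − e^(−kτ)) = 1 / (1 − 0.2202) = 1.282
Steady-state peak = C₀ × R = 0.0707 × 1.282 = 0.09064 mg/L

0.091 mg/L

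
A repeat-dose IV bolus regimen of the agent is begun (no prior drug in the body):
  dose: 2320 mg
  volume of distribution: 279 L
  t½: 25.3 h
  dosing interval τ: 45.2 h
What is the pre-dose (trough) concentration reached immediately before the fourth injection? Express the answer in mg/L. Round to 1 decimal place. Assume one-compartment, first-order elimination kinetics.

3.3 mg/L

C₀ per dose = Dose / Vd = 2320 / 279 = 8.315 mg/L
k = ln2 / t½ = 0.693147 / 25.3 = 0.02740 h⁻¹
Fraction remaining after one interval: r = e^(−kτ) = e^(−0.02740 × 45.2) = 0.2898
Before dose 4, 3 doses have been given (aged 1τ, 2τ, 3τ).
C_trough = C₀ × (r + r² + … + r^3) = C₀ × r(1−r^3)/(1−r)
        = 8.315 × 0.2898 × (1 − 0.02434) / (1 − 0.2898) = 3.310 mg/L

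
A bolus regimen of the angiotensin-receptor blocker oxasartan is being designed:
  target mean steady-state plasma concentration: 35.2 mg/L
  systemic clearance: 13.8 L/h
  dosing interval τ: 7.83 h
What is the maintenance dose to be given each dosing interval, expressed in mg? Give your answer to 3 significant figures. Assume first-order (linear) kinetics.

At steady state, Dose/τ = Css × CL.
Dose = Css × CL × τ = 35.2 × 13.80 × 7.83 = 3804 mg

3800 mg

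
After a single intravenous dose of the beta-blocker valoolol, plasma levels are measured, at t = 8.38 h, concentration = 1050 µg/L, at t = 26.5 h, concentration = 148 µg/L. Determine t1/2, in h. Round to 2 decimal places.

k = ln(C₁/C₂) / (t₂ − t₁) = ln(1050/148) / (26.5 − 8.38)
  = 1.959 / 18.12 = 0.1081 h⁻¹
t½ = ln2 / k = 0.693147 / 0.1081 = 6.412 h

6.41 h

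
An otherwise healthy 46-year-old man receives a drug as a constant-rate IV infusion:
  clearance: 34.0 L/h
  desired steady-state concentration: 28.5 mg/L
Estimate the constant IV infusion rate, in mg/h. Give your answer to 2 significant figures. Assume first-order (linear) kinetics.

At steady state, infusion rate R₀ = Css × CL = 28.5 × 34.00 = 969.0 mg/h

970 mg/h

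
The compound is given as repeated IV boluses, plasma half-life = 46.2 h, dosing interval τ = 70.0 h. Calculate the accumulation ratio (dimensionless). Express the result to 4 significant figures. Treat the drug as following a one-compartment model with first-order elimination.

k = ln2 / t½ = 0.693147 / 46.2 = 0.01500 h⁻¹
e^(−kτ) = e^(−0.01500 × 70.0) = 0.3499
Accumulation ratio R = 1 / (1 − e^(−kτ)) = 1 / (1 − 0.3499) = 1.538

1.538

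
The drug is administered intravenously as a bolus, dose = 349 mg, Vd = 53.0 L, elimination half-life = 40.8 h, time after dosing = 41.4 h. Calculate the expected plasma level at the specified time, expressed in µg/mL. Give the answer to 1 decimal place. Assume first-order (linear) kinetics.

3.3 µg/mL

C₀ = Dose / Vd = 349.0 / 53.0 = 6.585 mg/L
k = ln2 / t½ = 0.693147 / 40.8 = 0.01699 h⁻¹
C = C₀ · e^(−k·t) = 6.585 × e^(−0.01699 × 41.4)
  = 6.585 × 0.4949 = 3.259 mg/L
(3.259 mg/L = 3.259 µg/mL)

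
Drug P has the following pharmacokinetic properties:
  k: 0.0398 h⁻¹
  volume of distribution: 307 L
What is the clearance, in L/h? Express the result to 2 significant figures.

CL = k × Vd = 0.0398 × 307 = 12.22 L/h

12 L/h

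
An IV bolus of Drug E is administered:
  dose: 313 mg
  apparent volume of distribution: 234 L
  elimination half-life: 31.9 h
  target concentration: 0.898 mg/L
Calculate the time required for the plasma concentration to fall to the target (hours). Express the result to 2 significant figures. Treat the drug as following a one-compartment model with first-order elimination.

C₀ = Dose / Vd = 313.0 / 234 = 1.338 mg/L
k = ln2 / t½ = 0.693147 / 31.9 = 0.02173 h⁻¹
t = ln(C₀ / C) / k = ln(1.338 / 0.898) / 0.02173
  = ln(1.490) / 0.02173 = 0.3988 / 0.02173 = 18.35 h

18 h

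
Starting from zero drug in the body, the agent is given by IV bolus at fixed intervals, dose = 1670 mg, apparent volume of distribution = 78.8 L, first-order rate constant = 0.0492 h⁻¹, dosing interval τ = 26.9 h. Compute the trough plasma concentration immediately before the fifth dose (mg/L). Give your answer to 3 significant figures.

7.65 mg/L

C₀ per dose = Dose / Vd = 1670 / 78.8 = 21.19 mg/L
Fraction remaining after one interval: r = e^(−kτ) = e^(−0.04920 × 26.9) = 0.2662
Before dose 5, 4 doses have been given (aged 1τ, 2τ, 3τ, 4τ).
C_trough = C₀ × (r + r² + … + r^4) = C₀ × r(1−r^4)/(1−r)
        = 21.19 × 0.2662 × (1 − 0.005021) / (1 − 0.2662) = 7.648 mg/L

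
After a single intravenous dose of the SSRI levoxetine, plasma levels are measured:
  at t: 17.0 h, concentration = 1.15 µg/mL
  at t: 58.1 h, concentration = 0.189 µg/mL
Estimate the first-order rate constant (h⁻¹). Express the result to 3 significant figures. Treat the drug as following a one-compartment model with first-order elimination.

k = ln(C₁/C₂) / (t₂ − t₁) = ln(1.15/0.189) / (58.1 − 17.0)
  = 1.806 / 41.10 = 0.04394 h⁻¹

0.0439 h⁻¹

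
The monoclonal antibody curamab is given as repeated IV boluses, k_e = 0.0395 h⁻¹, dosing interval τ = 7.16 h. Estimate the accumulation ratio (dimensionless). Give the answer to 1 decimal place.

e^(−kτ) = e^(−0.03950 × 7.16) = 0.7537
Accumulation ratio R = 1 / (1 − e^(−kτ)) = 1 / (1 − 0.7537) = 4.060

4.1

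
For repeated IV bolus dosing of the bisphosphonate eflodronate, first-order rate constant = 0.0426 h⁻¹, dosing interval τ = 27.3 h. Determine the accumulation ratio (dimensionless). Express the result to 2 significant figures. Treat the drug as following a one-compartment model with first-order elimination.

1.5

e^(−kτ) = e^(−0.04260 × 27.3) = 0.3126
Accumulation ratio R = 1 / (1 − e^(−kτ)) = 1 / (1 − 0.3126) = 1.455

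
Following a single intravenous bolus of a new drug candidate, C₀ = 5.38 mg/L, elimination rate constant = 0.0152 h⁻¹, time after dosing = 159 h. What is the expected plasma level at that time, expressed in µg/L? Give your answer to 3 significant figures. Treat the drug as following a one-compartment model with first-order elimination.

480 µg/L

C = C₀ · e^(−k·t) = 5.380 × e^(−0.01520 × 159)
  = 5.380 × 0.08921 = 0.4799 mg/L
Convert: 0.4799 mg/L × 1000 = 479.9 µg/L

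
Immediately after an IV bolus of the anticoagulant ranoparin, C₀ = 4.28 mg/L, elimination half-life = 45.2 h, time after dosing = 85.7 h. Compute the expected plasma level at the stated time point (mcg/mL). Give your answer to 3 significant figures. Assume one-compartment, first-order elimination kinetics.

k = ln2 / t½ = 0.693147 / 45.2 = 0.01534 h⁻¹
C = C₀ · e^(−k·t) = 4.280 × e^(−0.01534 × 85.7)
  = 4.280 × 0.2686 = 1.150 mg/L
(1.150 mg/L = 1.150 mcg/mL)

1.15 mcg/mL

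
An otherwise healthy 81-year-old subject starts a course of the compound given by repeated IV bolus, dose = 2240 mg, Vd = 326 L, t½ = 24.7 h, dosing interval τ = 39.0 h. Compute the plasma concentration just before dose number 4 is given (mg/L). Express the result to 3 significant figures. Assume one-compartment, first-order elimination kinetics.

3.33 mg/L

C₀ per dose = Dose / Vd = 2240 / 326 = 6.871 mg/L
k = ln2 / t½ = 0.693147 / 24.7 = 0.02806 h⁻¹
Fraction remaining after one interval: r = e^(−kτ) = e^(−0.02806 × 39.0) = 0.3348
Before dose 4, 3 doses have been given (aged 1τ, 2τ, 3τ).
C_trough = C₀ × (r + r² + … + r^3) = C₀ × r(1−r^3)/(1−r)
        = 6.871 × 0.3348 × (1 − 0.03753) / (1 − 0.3348) = 3.328 mg/L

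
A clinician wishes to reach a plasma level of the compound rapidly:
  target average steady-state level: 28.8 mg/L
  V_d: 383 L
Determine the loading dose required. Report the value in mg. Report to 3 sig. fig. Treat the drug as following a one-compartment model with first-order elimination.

11000 mg

LD = Css × Vd = 28.8 × 383 = 11030 mg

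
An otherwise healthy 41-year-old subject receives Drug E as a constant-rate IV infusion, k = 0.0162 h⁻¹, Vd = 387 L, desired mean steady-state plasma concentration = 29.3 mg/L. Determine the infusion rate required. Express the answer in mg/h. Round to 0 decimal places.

CL = k × Vd = 0.01620 × 387 = 6.269 L/h
At steady state, infusion rate R₀ = Css × CL = 29.3 × 6.269 = 183.7 mg/h

184 mg/h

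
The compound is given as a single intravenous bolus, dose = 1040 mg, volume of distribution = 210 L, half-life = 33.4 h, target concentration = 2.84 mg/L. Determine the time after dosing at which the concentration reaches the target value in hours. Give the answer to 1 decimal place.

26.8 h

C₀ = Dose / Vd = 1040 / 210 = 4.952 mg/L
k = ln2 / t½ = 0.693147 / 33.4 = 0.02075 h⁻¹
t = ln(C₀ / C) / k = ln(4.952 / 2.84) / 0.02075
  = ln(1.744) / 0.02075 = 0.5562 / 0.02075 = 26.80 h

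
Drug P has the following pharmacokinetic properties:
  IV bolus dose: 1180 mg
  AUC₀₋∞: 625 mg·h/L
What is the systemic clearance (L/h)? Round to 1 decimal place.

CL = Dose / AUC = 1180 / 625 = 1.888 L/h

1.9 L/h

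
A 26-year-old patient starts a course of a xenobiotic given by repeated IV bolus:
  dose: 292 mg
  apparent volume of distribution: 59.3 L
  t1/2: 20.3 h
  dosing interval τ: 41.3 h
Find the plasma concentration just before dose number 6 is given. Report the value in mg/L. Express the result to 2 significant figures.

1.6 mg/L

C₀ per dose = Dose / Vd = 292 / 59.3 = 4.924 mg/L
k = ln2 / t½ = 0.693147 / 20.3 = 0.03415 h⁻¹
Fraction remaining after one interval: r = e^(−kτ) = e^(−0.03415 × 41.3) = 0.2440
Before dose 6, 5 doses have been given (aged 1τ, 2τ, 3τ, 4τ, 5τ).
C_trough = C₀ × (r + r² + … + r^5) = C₀ × r(1−r^5)/(1−r)
        = 4.924 × 0.2440 × (1 − 0.0008649) / (1 − 0.2440) = 1.588 mg/L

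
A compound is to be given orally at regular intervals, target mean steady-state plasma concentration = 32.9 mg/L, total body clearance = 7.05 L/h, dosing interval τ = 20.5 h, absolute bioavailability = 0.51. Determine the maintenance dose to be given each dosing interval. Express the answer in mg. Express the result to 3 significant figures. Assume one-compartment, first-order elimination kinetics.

9320 mg

At steady state, F × (Dose/τ) = Css × CL.
Dose = Css × CL × τ / F = 32.9 × 7.050 × 20.5 / 0.51 = 9323 mg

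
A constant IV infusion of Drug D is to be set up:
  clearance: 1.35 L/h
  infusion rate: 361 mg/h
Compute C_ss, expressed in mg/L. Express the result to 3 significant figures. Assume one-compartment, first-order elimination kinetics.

At steady state Css = R₀ / CL = 361 / 1.350 = 267.4 mg/L

267 mg/L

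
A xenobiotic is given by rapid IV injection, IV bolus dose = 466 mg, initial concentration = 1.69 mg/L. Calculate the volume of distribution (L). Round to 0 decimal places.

Vd = Dose / C₀ = 466.0 / 1.69 = 275.7 L

276 L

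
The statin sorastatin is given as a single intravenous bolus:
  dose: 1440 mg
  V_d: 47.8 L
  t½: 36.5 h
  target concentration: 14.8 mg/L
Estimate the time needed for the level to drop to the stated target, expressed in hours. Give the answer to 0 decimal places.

C₀ = Dose / Vd = 1440 / 47.8 = 30.13 mg/L
k = ln2 / t½ = 0.693147 / 36.5 = 0.01899 h⁻¹
t = ln(C₀ / C) / k = ln(30.13 / 14.8) / 0.01899
  = ln(2.036) / 0.01899 = 0.7110 / 0.01899 = 37.44 h

37 h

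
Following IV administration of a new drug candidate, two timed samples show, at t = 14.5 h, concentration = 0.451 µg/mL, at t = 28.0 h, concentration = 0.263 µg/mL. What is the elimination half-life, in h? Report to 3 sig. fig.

k = ln(C₁/C₂) / (t₂ − t₁) = ln(0.451/0.263) / (28.0 − 14.5)
  = 0.5393 / 13.50 = 0.03995 h⁻¹
t½ = ln2 / k = 0.693147 / 0.03995 = 17.35 h

17.4 h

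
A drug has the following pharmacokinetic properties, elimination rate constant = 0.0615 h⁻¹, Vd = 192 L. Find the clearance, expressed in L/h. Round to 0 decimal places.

CL = k × Vd = 0.0615 × 192 = 11.81 L/h

12 L/h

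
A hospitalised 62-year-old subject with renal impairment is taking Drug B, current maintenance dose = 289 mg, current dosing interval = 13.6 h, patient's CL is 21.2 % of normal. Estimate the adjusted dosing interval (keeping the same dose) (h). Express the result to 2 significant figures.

64 h

To keep the same average steady-state level, dosing rate must scale with clearance.
CL ratio = 21.2 / 100 = 0.2120
New interval (same dose) = 13.6 / 0.2120 = 64.15 h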